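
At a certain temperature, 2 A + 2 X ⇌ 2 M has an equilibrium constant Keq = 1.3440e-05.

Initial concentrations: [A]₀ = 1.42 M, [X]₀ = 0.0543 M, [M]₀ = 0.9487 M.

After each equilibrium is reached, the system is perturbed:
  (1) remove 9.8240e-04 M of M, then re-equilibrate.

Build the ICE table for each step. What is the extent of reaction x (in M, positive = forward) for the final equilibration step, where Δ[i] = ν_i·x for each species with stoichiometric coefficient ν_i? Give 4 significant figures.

Q₀ = 151.4 vs Keq = 1.3440e-05 ⇒ Q>K, reverse
Step 1:
                  A         X         M
  I            1.42    0.0543    0.9487
  C          0.9401    0.9401   -0.9401
  E            2.36    0.9944  0.008604
  solve Keq expr → x = -0.47; check Q = 1.3440e-05
Then remove 9.8240e-04 M of M.
Step 2:
                  A         X         M
  I            2.36    0.9944  0.007621
  C       -9.7047e-04 -9.7047e-04 9.7047e-04
  E           2.359    0.9934  0.008592
  solve Keq expr → x = 4.8523e-04; check Q = 1.3440e-05

x = 4.8523e-04 M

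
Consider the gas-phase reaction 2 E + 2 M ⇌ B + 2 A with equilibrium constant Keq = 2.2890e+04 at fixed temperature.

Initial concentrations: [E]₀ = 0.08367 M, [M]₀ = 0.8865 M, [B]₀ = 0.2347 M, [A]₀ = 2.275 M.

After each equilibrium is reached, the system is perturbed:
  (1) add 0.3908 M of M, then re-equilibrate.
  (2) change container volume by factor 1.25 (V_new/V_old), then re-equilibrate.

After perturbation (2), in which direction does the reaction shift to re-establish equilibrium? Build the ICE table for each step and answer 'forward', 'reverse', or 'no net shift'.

Q₀ = 220.8 vs Keq = 2.2890e+04 ⇒ Q<K, forward
Step 1:
                   E          M          B          A
  I          0.08367     0.8865     0.2347      2.275
  C         -0.07372   -0.07372    0.03686    0.07372
  E         0.009953     0.8128     0.2716      2.349
  solve Keq expr → x = 0.03686; check Q = 2.2890e+04
Then add 0.3908 M of M.
Step 2:
                   E          M          B          A
  I         0.009953      1.204     0.2716      2.349
  C        -0.003185  -0.003185   0.001593   0.003185
  E         0.006768        1.2     0.2732      2.352
  solve Keq expr → x = 0.001593; check Q = 2.2890e+04
Then change container volume by factor 1.25 (V_new/V_old).
Step 3:
                   E          M          B          A
  I         0.005415     0.9603     0.2185      1.882
  C       6.2877e-04 6.2877e-04 -3.1438e-04 -6.2877e-04
  E         0.006043     0.9609     0.2182      1.881
  solve Keq expr → x = -3.1438e-04; check Q = 2.2890e+04

Direction: reverse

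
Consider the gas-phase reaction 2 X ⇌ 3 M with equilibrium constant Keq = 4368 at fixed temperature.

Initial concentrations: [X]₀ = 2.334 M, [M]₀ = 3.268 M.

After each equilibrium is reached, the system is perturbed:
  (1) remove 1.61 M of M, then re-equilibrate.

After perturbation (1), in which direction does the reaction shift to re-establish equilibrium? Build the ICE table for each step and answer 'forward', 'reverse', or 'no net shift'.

Direction: forward

Q₀ = 6.407 vs Keq = 4368 ⇒ Q<K, forward
Step 1:
                  X         M
  init        2.334     3.268
  Δ          -2.089     3.133
  eq         0.2451     6.401
  solve Keq expr → x = 1.044; check Q = 4368
Then remove 1.61 M of M.
Step 2:
                  X         M
  init       0.2451     4.791
  Δ        -0.08034    0.1205
  eq         0.1647     4.912
  solve Keq expr → x = 0.04017; check Q = 4368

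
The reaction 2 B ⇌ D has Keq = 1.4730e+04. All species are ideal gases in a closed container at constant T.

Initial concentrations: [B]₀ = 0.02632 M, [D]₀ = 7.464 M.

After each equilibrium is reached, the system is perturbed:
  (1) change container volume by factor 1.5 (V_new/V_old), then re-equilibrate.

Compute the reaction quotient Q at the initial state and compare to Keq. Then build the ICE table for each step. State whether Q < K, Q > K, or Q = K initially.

Q₀ = 1.0775e+04; Q < K (proceeds forward)

Q₀ = 1.0775e+04 vs Keq = 1.4730e+04 ⇒ Q<K, forward
Step 1:
                   B          D
  init       0.02632      7.464
  Δ        -0.003807   0.001903
  eq         0.02251      7.466
  solve Keq expr → x = 0.001903; check Q = 1.4730e+04
Then change container volume by factor 1.5 (V_new/V_old).
Step 2:
                   B          D
  init       0.01501      4.977
  Δ          0.00337  -0.001685
  eq         0.01838      4.976
  solve Keq expr → x = -0.001685; check Q = 1.4730e+04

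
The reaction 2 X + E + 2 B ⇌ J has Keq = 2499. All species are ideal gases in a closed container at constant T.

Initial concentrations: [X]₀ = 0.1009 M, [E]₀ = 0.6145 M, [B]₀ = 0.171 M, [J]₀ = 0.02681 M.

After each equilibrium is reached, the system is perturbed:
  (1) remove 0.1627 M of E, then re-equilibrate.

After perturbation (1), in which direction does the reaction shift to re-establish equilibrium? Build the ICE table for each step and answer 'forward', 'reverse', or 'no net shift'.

Direction: reverse

Q₀ = 146.6 vs Keq = 2499 ⇒ Q<K, forward
Step 1:
                  X         E         B         J
  I          0.1009    0.6145     0.171   0.02681
  C        -0.05113  -0.02557  -0.05113   0.02557
  E         0.04977    0.5889    0.1199   0.05238
  solve Keq expr → x = 0.02557; check Q = 2499
Then remove 0.1627 M of E.
Step 2:
                  X         E         B         J
  I         0.04977    0.4262    0.1199   0.05238
  C        0.004927  0.002464  0.004927 -0.002464
  E          0.0547    0.4287    0.1248   0.04991
  solve Keq expr → x = -0.002464; check Q = 2499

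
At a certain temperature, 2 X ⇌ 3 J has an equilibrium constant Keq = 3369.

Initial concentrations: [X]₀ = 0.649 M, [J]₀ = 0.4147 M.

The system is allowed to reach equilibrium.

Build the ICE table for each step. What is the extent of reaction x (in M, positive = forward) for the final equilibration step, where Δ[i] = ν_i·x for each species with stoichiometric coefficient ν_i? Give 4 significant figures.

Q₀ = 0.1693 vs Keq = 3369 ⇒ Q<K, forward
Step 1:
                    X           J
  I             0.649      0.4147
  C            -0.622      0.9331
  E           0.02696       1.348
  solve Keq expr → x = 0.311; check Q = 3369

x = 0.311 M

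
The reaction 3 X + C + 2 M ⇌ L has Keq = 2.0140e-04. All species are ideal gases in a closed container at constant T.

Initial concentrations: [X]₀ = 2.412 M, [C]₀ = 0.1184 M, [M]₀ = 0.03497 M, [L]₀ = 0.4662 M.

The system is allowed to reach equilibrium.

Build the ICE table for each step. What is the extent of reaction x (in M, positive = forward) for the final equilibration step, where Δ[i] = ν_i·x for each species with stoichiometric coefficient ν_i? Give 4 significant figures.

x = -0.4604 M

Q₀ = 229.5 vs Keq = 2.0140e-04 ⇒ Q>K, reverse
Step 1:
                    X           C           M           L
  I             2.412      0.1184     0.03497      0.4662
  C             1.381      0.4604      0.9208     -0.4604
  E             3.793      0.5788      0.9557    0.005811
  solve Keq expr → x = -0.4604; check Q = 2.0140e-04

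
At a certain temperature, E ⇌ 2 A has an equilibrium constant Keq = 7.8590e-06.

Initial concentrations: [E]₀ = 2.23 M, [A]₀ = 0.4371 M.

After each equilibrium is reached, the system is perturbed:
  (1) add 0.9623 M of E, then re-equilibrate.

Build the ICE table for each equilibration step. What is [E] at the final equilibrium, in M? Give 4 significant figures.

[E]_eq = 3.408 M

Q₀ = 0.08568 vs Keq = 7.8590e-06 ⇒ Q>K, reverse
Step 1:
                    E           A
  I              2.23      0.4371
  C            0.2164     -0.4327
  E             2.446    0.004385
  solve Keq expr → x = -0.2164; check Q = 7.8590e-06
Then add 0.9623 M of E.
Step 2:
                    E           A
  I             3.409    0.004385
  C       -3.9537e-04  7.9074e-04
  E             3.408    0.005175
  solve Keq expr → x = 3.9537e-04; check Q = 7.8590e-06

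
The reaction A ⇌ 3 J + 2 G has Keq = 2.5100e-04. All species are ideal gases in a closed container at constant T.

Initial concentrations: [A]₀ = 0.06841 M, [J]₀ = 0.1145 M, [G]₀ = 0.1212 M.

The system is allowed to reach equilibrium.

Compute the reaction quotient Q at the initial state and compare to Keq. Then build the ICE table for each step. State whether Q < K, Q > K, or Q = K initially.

Q₀ = 3.2233e-04 vs Keq = 2.5100e-04 ⇒ Q>K, reverse
Step 1:
                   A          J          G
  init       0.06841     0.1145     0.1212
  Δ         0.001944  -0.005833  -0.003889
  eq         0.07035     0.1087     0.1173
  solve Keq expr → x = -0.001944; check Q = 2.5100e-04

Q₀ = 3.2233e-04; Q > K (proceeds reverse)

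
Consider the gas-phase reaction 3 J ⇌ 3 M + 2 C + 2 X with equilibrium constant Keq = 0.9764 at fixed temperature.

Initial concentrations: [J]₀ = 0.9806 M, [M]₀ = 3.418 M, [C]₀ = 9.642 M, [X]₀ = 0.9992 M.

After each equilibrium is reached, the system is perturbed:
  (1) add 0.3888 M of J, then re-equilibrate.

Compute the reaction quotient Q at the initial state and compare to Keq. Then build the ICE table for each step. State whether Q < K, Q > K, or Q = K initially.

Q₀ = 3931; Q > K (proceeds reverse)

Q₀ = 3931 vs Keq = 0.9764 ⇒ Q>K, reverse
Step 1:
                   J          M          C          X
  I           0.9806      3.418      9.642     0.9992
  C            1.308     -1.308    -0.8719    -0.8719
  E            2.289       2.11       8.77     0.1273
  solve Keq expr → x = -0.436; check Q = 0.9764
Then add 0.3888 M of J.
Step 2:
                   J          M          C          X
  I            2.677       2.11       8.77     0.1273
  C         -0.03848    0.03848    0.02565    0.02565
  E            2.639      2.149      8.796     0.1529
  solve Keq expr → x = 0.01283; check Q = 0.9764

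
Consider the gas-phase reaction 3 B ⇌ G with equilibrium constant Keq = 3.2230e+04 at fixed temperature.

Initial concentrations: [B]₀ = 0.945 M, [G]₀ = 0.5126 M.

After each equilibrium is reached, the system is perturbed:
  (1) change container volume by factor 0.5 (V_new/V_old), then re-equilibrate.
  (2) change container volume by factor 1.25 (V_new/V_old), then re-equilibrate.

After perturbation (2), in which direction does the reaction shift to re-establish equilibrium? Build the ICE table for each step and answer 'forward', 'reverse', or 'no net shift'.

Direction: reverse

Q₀ = 0.6074 vs Keq = 3.2230e+04 ⇒ Q<K, forward
Step 1:
                  B         G
  Initial     0.945    0.5126
  Change    -0.9156    0.3052
  Equil     0.02939    0.8178
  solve Keq expr → x = 0.3052; check Q = 3.2230e+04
Then change container volume by factor 0.5 (V_new/V_old).
Step 2:
                  B         G
  Initial   0.05877     1.636
  Change   -0.02169  0.007231
  Equil     0.03708     1.643
  solve Keq expr → x = 0.007231; check Q = 3.2230e+04
Then change container volume by factor 1.25 (V_new/V_old).
Step 3:
                  B         G
  Initial   0.02966     1.314
  Change   0.004744 -0.001581
  Equil     0.03441     1.313
  solve Keq expr → x = -0.001581; check Q = 3.2230e+04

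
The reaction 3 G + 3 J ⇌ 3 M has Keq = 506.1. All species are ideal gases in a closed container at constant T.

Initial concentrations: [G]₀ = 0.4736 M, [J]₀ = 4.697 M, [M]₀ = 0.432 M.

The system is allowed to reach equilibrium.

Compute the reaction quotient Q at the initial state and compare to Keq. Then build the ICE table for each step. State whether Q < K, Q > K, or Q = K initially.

Q₀ = 0.007324 vs Keq = 506.1 ⇒ Q<K, forward
Step 1:
                   G          J          M
  init        0.4736      4.697      0.432
  Δ          -0.4476    -0.4476     0.4476
  eq         0.02598      4.249     0.8796
  solve Keq expr → x = 0.1492; check Q = 506.1

Q₀ = 0.007324; Q < K (proceeds forward)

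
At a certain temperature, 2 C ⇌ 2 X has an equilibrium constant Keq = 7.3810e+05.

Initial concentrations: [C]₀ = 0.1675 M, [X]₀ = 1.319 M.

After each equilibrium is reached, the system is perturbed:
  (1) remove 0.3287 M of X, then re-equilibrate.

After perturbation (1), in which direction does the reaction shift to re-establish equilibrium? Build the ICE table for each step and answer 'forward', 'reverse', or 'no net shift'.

Q₀ = 62.01 vs Keq = 7.3810e+05 ⇒ Q<K, forward
Step 1:
                   C          X
  init        0.1675      1.319
  Δ          -0.1658     0.1658
  eq        0.001728      1.485
  solve Keq expr → x = 0.08289; check Q = 7.3810e+05
Then remove 0.3287 M of X.
Step 2:
                   C          X
  init      0.001728      1.156
  Δ       -3.8215e-04 3.8215e-04
  eq        0.001346      1.156
  solve Keq expr → x = 1.9108e-04; check Q = 7.3810e+05

Direction: forward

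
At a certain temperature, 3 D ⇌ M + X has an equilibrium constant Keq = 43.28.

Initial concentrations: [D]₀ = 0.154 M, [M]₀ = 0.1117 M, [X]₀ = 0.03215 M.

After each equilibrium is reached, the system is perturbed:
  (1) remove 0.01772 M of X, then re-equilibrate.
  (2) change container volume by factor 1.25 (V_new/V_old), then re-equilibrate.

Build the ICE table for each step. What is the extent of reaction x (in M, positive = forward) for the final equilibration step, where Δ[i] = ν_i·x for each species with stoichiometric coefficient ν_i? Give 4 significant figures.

Q₀ = 0.9833 vs Keq = 43.28 ⇒ Q<K, forward
Step 1:
                   D          M          X
  I            0.154     0.1117    0.03215
  C          -0.0945     0.0315     0.0315
  E           0.0595     0.1432    0.06365
  solve Keq expr → x = 0.0315; check Q = 43.28
Then remove 0.01772 M of X.
Step 2:
                   D          M          X
  I           0.0595     0.1432    0.04593
  C        -0.005244   0.001748   0.001748
  E          0.05425     0.1449    0.04768
  solve Keq expr → x = 0.001748; check Q = 43.28
Then change container volume by factor 1.25 (V_new/V_old).
Step 3:
                   D          M          X
  I           0.0434      0.116    0.03814
  C         0.002836 -9.4521e-04 -9.4521e-04
  E          0.04624      0.115     0.0372
  solve Keq expr → x = -9.4521e-04; check Q = 43.28

x = -9.4521e-04 M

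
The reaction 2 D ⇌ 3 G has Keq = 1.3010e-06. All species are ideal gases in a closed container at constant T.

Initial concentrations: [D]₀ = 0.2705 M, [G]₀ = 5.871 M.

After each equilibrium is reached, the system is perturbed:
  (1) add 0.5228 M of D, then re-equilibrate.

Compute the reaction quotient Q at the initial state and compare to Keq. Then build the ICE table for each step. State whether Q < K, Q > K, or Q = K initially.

Q₀ = 2766; Q > K (proceeds reverse)

Q₀ = 2766 vs Keq = 1.3010e-06 ⇒ Q>K, reverse
Step 1:
                  D         G
  Initial    0.2705     5.871
  Change      3.895    -5.843
  Equil       4.166   0.02826
  solve Keq expr → x = -1.948; check Q = 1.3010e-06
Then add 0.5228 M of D.
Step 2:
                  D         G
  Initial     4.688   0.02826
  Change  -0.001541  0.002311
  Equil       4.687   0.03057
  solve Keq expr → x = 7.7037e-04; check Q = 1.3010e-06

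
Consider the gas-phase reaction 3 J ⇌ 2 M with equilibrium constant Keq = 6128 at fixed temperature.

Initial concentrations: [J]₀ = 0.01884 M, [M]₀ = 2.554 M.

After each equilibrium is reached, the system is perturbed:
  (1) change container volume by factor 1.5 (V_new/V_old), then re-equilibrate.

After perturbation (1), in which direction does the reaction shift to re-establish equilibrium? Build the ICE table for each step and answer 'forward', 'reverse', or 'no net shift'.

Q₀ = 9.7544e+05 vs Keq = 6128 ⇒ Q>K, reverse
Step 1:
                   J          M
  Initial    0.01884      2.554
  Change      0.0818   -0.05454
  Equil       0.1006      2.499
  solve Keq expr → x = -0.02727; check Q = 6128
Then change container volume by factor 1.5 (V_new/V_old).
Step 2:
                   J          M
  Initial     0.0671      1.666
  Change    0.009515  -0.006343
  Equil      0.07661       1.66
  solve Keq expr → x = -0.003172; check Q = 6128

Direction: reverse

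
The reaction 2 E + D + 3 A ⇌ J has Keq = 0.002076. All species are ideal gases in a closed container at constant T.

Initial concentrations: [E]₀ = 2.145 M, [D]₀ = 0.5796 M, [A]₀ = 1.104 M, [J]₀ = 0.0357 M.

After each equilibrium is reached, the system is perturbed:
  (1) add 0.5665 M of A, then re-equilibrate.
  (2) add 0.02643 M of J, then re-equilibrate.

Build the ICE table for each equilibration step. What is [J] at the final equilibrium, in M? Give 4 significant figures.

Q₀ = 0.009949 vs Keq = 0.002076 ⇒ Q>K, reverse
Step 1:
                    E           D           A           J
  Initial       2.145      0.5796       1.104      0.0357
  Change      0.05142     0.02571     0.07713    -0.02571
  Equil         2.196      0.6053       1.181    0.009989
  solve Keq expr → x = -0.02571; check Q = 0.002076
Then add 0.5665 M of A.
Step 2:
                    E           D           A           J
  Initial       2.196      0.6053       1.748    0.009989
  Change     -0.03545    -0.01772    -0.05317     0.01772
  Equil         2.161      0.5876       1.694     0.02771
  solve Keq expr → x = 0.01772; check Q = 0.002076
Then add 0.02643 M of J.
Step 3:
                    E           D           A           J
  Initial       2.161      0.5876       1.694     0.05414
  Change      0.04178     0.02089     0.06267    -0.02089
  Equil         2.203      0.6085       1.757     0.03325
  solve Keq expr → x = -0.02089; check Q = 0.002076

[J]_eq = 0.03325 M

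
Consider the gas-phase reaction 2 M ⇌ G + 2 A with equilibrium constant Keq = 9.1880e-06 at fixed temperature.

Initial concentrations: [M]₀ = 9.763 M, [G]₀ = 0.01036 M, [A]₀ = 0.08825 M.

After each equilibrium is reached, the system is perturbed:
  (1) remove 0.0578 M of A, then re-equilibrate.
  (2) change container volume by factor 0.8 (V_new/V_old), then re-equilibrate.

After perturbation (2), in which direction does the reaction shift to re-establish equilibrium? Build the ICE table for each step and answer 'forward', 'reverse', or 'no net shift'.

Q₀ = 8.4649e-07 vs Keq = 9.1880e-06 ⇒ Q<K, forward
Step 1:
                   M          G          A
  Initial      9.763    0.01036    0.08825
  Change    -0.05904    0.02952    0.05904
  Equil        9.704    0.03988     0.1473
  solve Keq expr → x = 0.02952; check Q = 9.1880e-06
Then remove 0.0578 M of A.
Step 2:
                   M          G          A
  Initial      9.704    0.03988    0.08949
  Change    -0.03362    0.01681    0.03362
  Equil         9.67    0.05669     0.1231
  solve Keq expr → x = 0.01681; check Q = 9.1880e-06
Then change container volume by factor 0.8 (V_new/V_old).
Step 3:
                   M          G          A
  Initial      12.09    0.07086     0.1539
  Change     0.01064  -0.005321   -0.01064
  Equil         12.1    0.06554     0.1432
  solve Keq expr → x = -0.005321; check Q = 9.1880e-06

Direction: reverse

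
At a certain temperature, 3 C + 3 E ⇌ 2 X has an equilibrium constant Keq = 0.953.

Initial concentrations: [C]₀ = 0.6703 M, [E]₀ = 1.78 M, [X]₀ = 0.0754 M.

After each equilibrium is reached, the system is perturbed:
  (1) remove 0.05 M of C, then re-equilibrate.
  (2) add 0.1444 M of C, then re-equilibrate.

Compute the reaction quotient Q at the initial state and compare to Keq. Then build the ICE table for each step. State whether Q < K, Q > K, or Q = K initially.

Q₀ = 0.003347; Q < K (proceeds forward)

Q₀ = 0.003347 vs Keq = 0.953 ⇒ Q<K, forward
Step 1:
                   C          E          X
  I           0.6703       1.78     0.0754
  C          -0.3475    -0.3475     0.2316
  E           0.3228      1.433      0.307
  solve Keq expr → x = 0.1158; check Q = 0.953
Then remove 0.05 M of C.
Step 2:
                   C          E          X
  I           0.2728      1.433      0.307
  C           0.0297     0.0297    -0.0198
  E           0.3025      1.462     0.2872
  solve Keq expr → x = -0.009899; check Q = 0.953
Then add 0.1444 M of C.
Step 3:
                   C          E          X
  I           0.4469      1.462     0.2872
  C         -0.08486   -0.08486    0.05658
  E           0.3621      1.377     0.3438
  solve Keq expr → x = 0.02829; check Q = 0.953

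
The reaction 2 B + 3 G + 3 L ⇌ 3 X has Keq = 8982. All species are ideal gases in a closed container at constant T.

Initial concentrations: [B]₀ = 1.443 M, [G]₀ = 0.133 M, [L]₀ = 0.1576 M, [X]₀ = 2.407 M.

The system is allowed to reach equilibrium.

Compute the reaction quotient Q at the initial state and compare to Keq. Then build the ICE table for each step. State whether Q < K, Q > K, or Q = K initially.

Q₀ = 7.2723e+05; Q > K (proceeds reverse)

Q₀ = 7.2723e+05 vs Keq = 8982 ⇒ Q>K, reverse
Step 1:
                    B           G           L           X
  init          1.443       0.133      0.1576       2.407
  Δ           0.09404      0.1411      0.1411     -0.1411
  eq            1.537      0.2741      0.2987       2.266
  solve Keq expr → x = -0.04702; check Q = 8982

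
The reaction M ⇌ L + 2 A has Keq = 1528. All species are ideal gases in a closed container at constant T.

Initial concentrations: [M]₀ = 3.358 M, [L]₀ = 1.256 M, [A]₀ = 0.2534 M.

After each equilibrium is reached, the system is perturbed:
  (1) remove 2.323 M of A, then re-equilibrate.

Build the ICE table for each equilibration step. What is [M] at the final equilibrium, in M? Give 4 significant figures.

Q₀ = 0.02402 vs Keq = 1528 ⇒ Q<K, forward
Step 1:
                   M          L          A
  I            3.358      1.256     0.2534
  C           -3.226      3.226      6.452
  E           0.1319      4.482      6.706
  solve Keq expr → x = 3.226; check Q = 1528
Then remove 2.323 M of A.
Step 2:
                   M          L          A
  I           0.1319      4.482      4.383
  C          -0.0709     0.0709     0.1418
  E            0.061      4.553      4.524
  solve Keq expr → x = 0.0709; check Q = 1528

[M]_eq = 0.061 M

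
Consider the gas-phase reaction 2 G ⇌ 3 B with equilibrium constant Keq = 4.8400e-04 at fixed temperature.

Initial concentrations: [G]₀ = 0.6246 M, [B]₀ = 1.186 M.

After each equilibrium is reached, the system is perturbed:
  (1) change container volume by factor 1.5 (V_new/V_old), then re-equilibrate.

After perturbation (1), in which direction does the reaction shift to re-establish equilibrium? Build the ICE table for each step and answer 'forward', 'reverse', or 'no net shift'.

Q₀ = 4.276 vs Keq = 4.8400e-04 ⇒ Q>K, reverse
Step 1:
                  G         B
  init       0.6246     1.186
  Δ          0.7267     -1.09
  eq          1.351   0.09597
  solve Keq expr → x = -0.3633; check Q = 4.8400e-04
Then change container volume by factor 1.5 (V_new/V_old).
Step 2:
                  G         B
  init       0.9009   0.06398
  Δ       -0.005957  0.008935
  eq         0.8949   0.07291
  solve Keq expr → x = 0.002978; check Q = 4.8400e-04

Direction: forward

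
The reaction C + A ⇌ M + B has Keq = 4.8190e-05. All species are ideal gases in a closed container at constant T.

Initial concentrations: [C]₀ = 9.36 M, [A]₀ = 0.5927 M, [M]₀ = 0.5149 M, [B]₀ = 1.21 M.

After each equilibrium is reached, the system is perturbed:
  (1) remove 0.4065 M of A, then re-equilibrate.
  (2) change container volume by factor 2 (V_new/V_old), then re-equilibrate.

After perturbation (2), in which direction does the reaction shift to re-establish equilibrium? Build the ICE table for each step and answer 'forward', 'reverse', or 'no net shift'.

Q₀ = 0.1123 vs Keq = 4.8190e-05 ⇒ Q>K, reverse
Step 1:
                  C         A         M         B
  Initial      9.36    0.5927    0.5149      1.21
  Change     0.5141    0.5141   -0.5141   -0.5141
  Equil       9.874     1.107 7.5687e-04    0.6959
  solve Keq expr → x = -0.5141; check Q = 4.8190e-05
Then remove 0.4065 M of A.
Step 2:
                  C         A         M         B
  Initial     9.874    0.7003 7.5687e-04    0.6959
  Change  2.7757e-04 2.7757e-04 -2.7757e-04 -2.7757e-04
  Equil       9.874    0.7006 4.7930e-04    0.6956
  solve Keq expr → x = -2.7757e-04; check Q = 4.8190e-05
Then change container volume by factor 2 (V_new/V_old).
Step 3:
                  C         A         M         B
  Initial     4.937    0.3503 2.3965e-04    0.3478
  Change          0         0         0         0
  Equil       4.937    0.3503 2.3965e-04    0.3478
  solve Keq expr → x = 0; check Q = 4.8190e-05

Direction: no net shift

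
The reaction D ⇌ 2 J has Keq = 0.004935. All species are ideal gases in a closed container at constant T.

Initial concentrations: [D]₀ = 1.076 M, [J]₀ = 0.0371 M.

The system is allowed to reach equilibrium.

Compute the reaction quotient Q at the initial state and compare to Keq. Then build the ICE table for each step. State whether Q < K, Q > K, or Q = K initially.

Q₀ = 0.001279; Q < K (proceeds forward)

Q₀ = 0.001279 vs Keq = 0.004935 ⇒ Q<K, forward
Step 1:
                   D          J
  I            1.076     0.0371
  C         -0.01759    0.03517
  E            1.058    0.07227
  solve Keq expr → x = 0.01759; check Q = 0.004935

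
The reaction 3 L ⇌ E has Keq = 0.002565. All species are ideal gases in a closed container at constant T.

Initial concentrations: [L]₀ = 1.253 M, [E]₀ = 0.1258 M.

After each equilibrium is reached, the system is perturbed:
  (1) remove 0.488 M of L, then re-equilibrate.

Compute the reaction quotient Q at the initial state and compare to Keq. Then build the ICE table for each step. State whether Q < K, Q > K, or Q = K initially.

Q₀ = 0.06395; Q > K (proceeds reverse)

Q₀ = 0.06395 vs Keq = 0.002565 ⇒ Q>K, reverse
Step 1:
                  L         E
  Initial     1.253    0.1258
  Change     0.3459   -0.1153
  Equil       1.599   0.01049
  solve Keq expr → x = -0.1153; check Q = 0.002565
Then remove 0.488 M of L.
Step 2:
                  L         E
  Initial     1.111   0.01049
  Change    0.02032 -0.006772
  Equil       1.131  0.003713
  solve Keq expr → x = -0.006772; check Q = 0.002565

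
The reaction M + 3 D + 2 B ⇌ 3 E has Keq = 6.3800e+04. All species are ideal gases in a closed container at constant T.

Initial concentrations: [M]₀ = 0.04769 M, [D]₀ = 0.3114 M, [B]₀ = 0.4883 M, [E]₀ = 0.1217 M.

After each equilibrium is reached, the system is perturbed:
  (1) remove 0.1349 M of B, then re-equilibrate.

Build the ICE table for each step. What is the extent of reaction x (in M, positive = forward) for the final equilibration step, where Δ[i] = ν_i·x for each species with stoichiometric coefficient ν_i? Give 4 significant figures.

Q₀ = 5.249 vs Keq = 6.3800e+04 ⇒ Q<K, forward
Step 1:
                  M         D         B         E
  Initial   0.04769    0.3114    0.4883    0.1217
  Change   -0.04731   -0.1419  -0.09462    0.1419
  Equil   3.8069e-04    0.1695    0.3937    0.2636
  solve Keq expr → x = 0.04731; check Q = 6.3800e+04
Then remove 0.1349 M of B.
Step 2:
                  M         D         B         E
  Initial 3.8069e-04    0.1695    0.2588    0.2636
  Change  4.5977e-04  0.001379 9.1954e-04 -0.001379
  Equil   8.4046e-04    0.1709    0.2597    0.2622
  solve Keq expr → x = -4.5977e-04; check Q = 6.3800e+04

x = -4.5977e-04 M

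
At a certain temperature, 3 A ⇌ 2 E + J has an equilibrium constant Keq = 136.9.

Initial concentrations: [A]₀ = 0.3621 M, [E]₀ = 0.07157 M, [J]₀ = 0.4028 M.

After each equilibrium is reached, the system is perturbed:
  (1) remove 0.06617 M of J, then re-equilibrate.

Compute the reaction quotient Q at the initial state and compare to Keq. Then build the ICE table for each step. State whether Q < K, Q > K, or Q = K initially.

Q₀ = 0.04346; Q < K (proceeds forward)

Q₀ = 0.04346 vs Keq = 136.9 ⇒ Q<K, forward
Step 1:
                   A          E          J
  Initial     0.3621    0.07157     0.4028
  Change     -0.2977     0.1985    0.09923
  Equil      0.06442       0.27      0.502
  solve Keq expr → x = 0.09923; check Q = 136.9
Then remove 0.06617 M of J.
Step 2:
                   A          E          J
  Initial    0.06442       0.27     0.4359
  Change   -0.002655    0.00177 8.8493e-04
  Equil      0.06177     0.2718     0.4367
  solve Keq expr → x = 8.8493e-04; check Q = 136.9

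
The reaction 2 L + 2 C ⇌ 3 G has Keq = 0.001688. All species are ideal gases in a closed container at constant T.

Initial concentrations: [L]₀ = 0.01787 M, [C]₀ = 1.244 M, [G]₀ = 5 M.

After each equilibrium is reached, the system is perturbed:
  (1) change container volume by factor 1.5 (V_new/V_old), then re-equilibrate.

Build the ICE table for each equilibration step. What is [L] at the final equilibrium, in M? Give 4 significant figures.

Q₀ = 2.5294e+05 vs Keq = 0.001688 ⇒ Q>K, reverse
Step 1:
                    L           C           G
  I           0.01787       1.244           5
  C             2.913       2.913       -4.37
  E             2.931       4.157      0.6304
  solve Keq expr → x = -1.457; check Q = 0.001688
Then change container volume by factor 1.5 (V_new/V_old).
Step 2:
                    L           C           G
  I             1.954       2.771      0.4203
  C             0.031       0.031     -0.0465
  E             1.985       2.802      0.3738
  solve Keq expr → x = -0.0155; check Q = 0.001688

[L]_eq = 1.985 M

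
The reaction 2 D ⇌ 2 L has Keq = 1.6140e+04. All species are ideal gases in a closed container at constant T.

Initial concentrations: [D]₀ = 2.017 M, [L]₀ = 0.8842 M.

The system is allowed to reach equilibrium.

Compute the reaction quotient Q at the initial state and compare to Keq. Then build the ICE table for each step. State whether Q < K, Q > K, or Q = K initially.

Q₀ = 0.1922 vs Keq = 1.6140e+04 ⇒ Q<K, forward
Step 1:
                    D           L
  I             2.017      0.8842
  C            -1.994       1.994
  E           0.02266       2.879
  solve Keq expr → x = 0.9972; check Q = 1.6140e+04

Q₀ = 0.1922; Q < K (proceeds forward)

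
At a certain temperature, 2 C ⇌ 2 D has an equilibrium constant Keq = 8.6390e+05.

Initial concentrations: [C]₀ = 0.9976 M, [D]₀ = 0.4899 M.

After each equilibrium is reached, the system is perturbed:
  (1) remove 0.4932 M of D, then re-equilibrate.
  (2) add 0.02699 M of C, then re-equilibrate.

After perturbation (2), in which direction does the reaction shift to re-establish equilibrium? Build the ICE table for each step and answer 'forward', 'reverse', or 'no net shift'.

Direction: forward

Q₀ = 0.2412 vs Keq = 8.6390e+05 ⇒ Q<K, forward
Step 1:
                    C           D
  Initial      0.9976      0.4899
  Change       -0.996       0.996
  Equil      0.001599       1.486
  solve Keq expr → x = 0.498; check Q = 8.6390e+05
Then remove 0.4932 M of D.
Step 2:
                    C           D
  Initial    0.001599      0.9927
  Change  -5.3006e-04  5.3006e-04
  Equil      0.001069      0.9932
  solve Keq expr → x = 2.6503e-04; check Q = 8.6390e+05
Then add 0.02699 M of C.
Step 3:
                    C           D
  Initial     0.02806      0.9932
  Change     -0.02696     0.02696
  Equil      0.001098        1.02
  solve Keq expr → x = 0.01348; check Q = 8.6390e+05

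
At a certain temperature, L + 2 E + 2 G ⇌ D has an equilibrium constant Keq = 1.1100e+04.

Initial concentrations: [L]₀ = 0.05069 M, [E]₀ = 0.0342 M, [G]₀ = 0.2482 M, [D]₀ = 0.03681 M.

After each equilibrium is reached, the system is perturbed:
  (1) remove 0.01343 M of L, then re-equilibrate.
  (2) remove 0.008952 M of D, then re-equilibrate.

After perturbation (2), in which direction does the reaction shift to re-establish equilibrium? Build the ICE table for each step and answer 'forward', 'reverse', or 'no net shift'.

Q₀ = 1.0078e+04 vs Keq = 1.1100e+04 ⇒ Q<K, forward
Step 1:
                    L           E           G           D
  Initial     0.05069      0.0342      0.2482     0.03681
  Change  -5.3122e-04   -0.001062   -0.001062  5.3122e-04
  Equil       0.05016     0.03314      0.2471     0.03734
  solve Keq expr → x = 5.3122e-04; check Q = 1.1100e+04
Then remove 0.01343 M of L.
Step 2:
                    L           E           G           D
  Initial     0.03673     0.03314      0.2471     0.03734
  Change     0.001684    0.003368    0.003368   -0.001684
  Equil       0.03841     0.03651      0.2505     0.03566
  solve Keq expr → x = -0.001684; check Q = 1.1100e+04
Then remove 0.008952 M of D.
Step 3:
                    L           E           G           D
  Initial     0.03841     0.03651      0.2505     0.02671
  Change    -0.001495    -0.00299    -0.00299    0.001495
  Equil       0.03692     0.03352      0.2475      0.0282
  solve Keq expr → x = 0.001495; check Q = 1.1100e+04

Direction: forward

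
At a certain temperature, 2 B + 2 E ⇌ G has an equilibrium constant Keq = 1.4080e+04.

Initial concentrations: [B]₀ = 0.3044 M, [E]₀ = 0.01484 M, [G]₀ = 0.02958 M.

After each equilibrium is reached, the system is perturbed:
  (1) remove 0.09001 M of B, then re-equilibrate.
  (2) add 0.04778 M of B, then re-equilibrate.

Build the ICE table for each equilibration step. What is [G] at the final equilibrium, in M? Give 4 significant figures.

[G]_eq = 0.03394 M

Q₀ = 1450 vs Keq = 1.4080e+04 ⇒ Q<K, forward
Step 1:
                  B         E         G
  init       0.3044   0.01484   0.02958
  Δ       -0.009543 -0.009543  0.004771
  eq         0.2949  0.005297   0.03435
  solve Keq expr → x = 0.004771; check Q = 1.4080e+04
Then remove 0.09001 M of B.
Step 2:
                  B         E         G
  init       0.2048  0.005297   0.03435
  Δ        0.002131  0.002131 -0.001066
  eq          0.207  0.007429   0.03329
  solve Keq expr → x = -0.001066; check Q = 1.4080e+04
Then add 0.04778 M of B.
Step 3:
                  B         E         G
  init       0.2548  0.007429   0.03329
  Δ       -0.001303 -0.001303 6.5155e-04
  eq         0.2535  0.006125   0.03394
  solve Keq expr → x = 6.5155e-04; check Q = 1.4080e+04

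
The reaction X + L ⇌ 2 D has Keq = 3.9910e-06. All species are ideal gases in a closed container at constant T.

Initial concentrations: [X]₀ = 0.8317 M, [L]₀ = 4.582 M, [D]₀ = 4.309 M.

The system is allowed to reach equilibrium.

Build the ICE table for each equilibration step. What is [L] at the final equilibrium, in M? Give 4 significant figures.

Q₀ = 4.872 vs Keq = 3.9910e-06 ⇒ Q>K, reverse
Step 1:
                   X          L          D
  init        0.8317      4.582      4.309
  Δ             2.15       2.15       -4.3
  eq           2.982      6.732   0.008951
  solve Keq expr → x = -2.15; check Q = 3.9910e-06

[L]_eq = 6.732 M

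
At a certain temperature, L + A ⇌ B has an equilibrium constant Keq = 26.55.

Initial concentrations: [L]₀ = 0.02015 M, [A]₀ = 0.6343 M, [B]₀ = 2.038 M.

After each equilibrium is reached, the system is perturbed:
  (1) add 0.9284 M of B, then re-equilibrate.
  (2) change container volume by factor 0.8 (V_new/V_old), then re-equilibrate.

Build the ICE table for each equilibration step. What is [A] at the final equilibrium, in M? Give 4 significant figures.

[A]_eq = 0.9152 M

Q₀ = 159.5 vs Keq = 26.55 ⇒ Q>K, reverse
Step 1:
                    L           A           B
  I           0.02015      0.6343       2.038
  C           0.08259     0.08259    -0.08259
  E            0.1027      0.7169       1.955
  solve Keq expr → x = -0.08259; check Q = 26.55
Then add 0.9284 M of B.
Step 2:
                    L           A           B
  I            0.1027      0.7169       2.884
  C           0.03901     0.03901    -0.03901
  E            0.1417      0.7559       2.845
  solve Keq expr → x = -0.03901; check Q = 26.55
Then change container volume by factor 0.8 (V_new/V_old).
Step 3:
                    L           A           B
  I            0.1772      0.9449       3.556
  C          -0.02963    -0.02963     0.02963
  E            0.1476      0.9152       3.586
  solve Keq expr → x = 0.02963; check Q = 26.55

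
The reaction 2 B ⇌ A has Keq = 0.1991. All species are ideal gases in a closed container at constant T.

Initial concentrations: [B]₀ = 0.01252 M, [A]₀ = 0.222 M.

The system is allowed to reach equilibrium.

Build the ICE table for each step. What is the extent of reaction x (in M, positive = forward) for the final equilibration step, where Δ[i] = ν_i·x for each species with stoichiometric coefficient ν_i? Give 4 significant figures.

Q₀ = 1416 vs Keq = 0.1991 ⇒ Q>K, reverse
Step 1:
                    B           A
  init        0.01252       0.222
  Δ             0.382      -0.191
  eq           0.3945     0.03099
  solve Keq expr → x = -0.191; check Q = 0.1991

x = -0.191 M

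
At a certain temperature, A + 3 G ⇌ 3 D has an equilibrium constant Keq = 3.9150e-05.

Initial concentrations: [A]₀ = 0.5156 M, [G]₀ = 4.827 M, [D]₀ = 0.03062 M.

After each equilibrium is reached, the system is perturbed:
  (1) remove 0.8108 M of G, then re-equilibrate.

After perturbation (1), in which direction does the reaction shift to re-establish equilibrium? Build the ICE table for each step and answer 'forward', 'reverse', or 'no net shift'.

Direction: reverse

Q₀ = 4.9507e-07 vs Keq = 3.9150e-05 ⇒ Q<K, forward
Step 1:
                    A           G           D
  Initial      0.5156       4.827     0.03062
  Change     -0.03183     -0.0955      0.0955
  Equil        0.4838       4.731      0.1261
  solve Keq expr → x = 0.03183; check Q = 3.9150e-05
Then remove 0.8108 M of G.
Step 2:
                    A           G           D
  Initial      0.4838       3.921      0.1261
  Change     0.006857     0.02057    -0.02057
  Equil        0.4906       3.941      0.1056
  solve Keq expr → x = -0.006857; check Q = 3.9150e-05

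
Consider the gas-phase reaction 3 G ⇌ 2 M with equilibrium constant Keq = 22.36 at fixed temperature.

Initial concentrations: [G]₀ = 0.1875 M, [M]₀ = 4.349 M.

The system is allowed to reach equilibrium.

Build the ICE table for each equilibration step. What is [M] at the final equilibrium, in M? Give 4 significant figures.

[M]_eq = 3.889 M

Q₀ = 2869 vs Keq = 22.36 ⇒ Q>K, reverse
Step 1:
                    G           M
  Initial      0.1875       4.349
  Change       0.6903     -0.4602
  Equil        0.8778       3.889
  solve Keq expr → x = -0.2301; check Q = 22.36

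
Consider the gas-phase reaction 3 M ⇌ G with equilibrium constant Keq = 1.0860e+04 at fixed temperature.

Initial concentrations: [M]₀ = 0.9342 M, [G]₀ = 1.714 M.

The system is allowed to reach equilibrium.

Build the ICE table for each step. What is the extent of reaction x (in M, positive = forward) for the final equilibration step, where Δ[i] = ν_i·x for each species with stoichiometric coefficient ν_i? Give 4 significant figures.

x = 0.2924 M

Q₀ = 2.102 vs Keq = 1.0860e+04 ⇒ Q<K, forward
Step 1:
                    M           G
  init         0.9342       1.714
  Δ           -0.8772      0.2924
  eq          0.05695       2.006
  solve Keq expr → x = 0.2924; check Q = 1.0860e+04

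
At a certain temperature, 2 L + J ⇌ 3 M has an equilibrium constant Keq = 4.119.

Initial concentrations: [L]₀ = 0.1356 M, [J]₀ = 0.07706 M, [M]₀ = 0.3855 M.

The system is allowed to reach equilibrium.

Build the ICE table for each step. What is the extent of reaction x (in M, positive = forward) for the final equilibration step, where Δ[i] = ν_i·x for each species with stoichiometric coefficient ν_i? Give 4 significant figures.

Q₀ = 40.43 vs Keq = 4.119 ⇒ Q>K, reverse
Step 1:
                  L         J         M
  I          0.1356   0.07706    0.3855
  C         0.07407   0.03703   -0.1111
  E          0.2097    0.1141    0.2744
  solve Keq expr → x = -0.03703; check Q = 4.119

x = -0.03703 M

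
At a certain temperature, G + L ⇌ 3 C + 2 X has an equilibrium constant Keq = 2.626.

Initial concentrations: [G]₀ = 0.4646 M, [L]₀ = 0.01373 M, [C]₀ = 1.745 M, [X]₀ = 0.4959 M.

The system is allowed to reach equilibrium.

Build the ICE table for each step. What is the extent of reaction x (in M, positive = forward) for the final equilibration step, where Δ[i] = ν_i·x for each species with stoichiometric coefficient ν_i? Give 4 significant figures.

Q₀ = 204.8 vs Keq = 2.626 ⇒ Q>K, reverse
Step 1:
                   G          L          C          X
  init        0.4646    0.01373      1.745     0.4959
  Δ           0.1147     0.1147     -0.344    -0.2294
  eq          0.5793     0.1284      1.401     0.2665
  solve Keq expr → x = -0.1147; check Q = 2.626

x = -0.1147 M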